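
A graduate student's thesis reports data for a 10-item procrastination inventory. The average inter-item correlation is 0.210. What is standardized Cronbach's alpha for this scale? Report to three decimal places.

α = 0.727

Standardized α = k·r̄ / (1 + (k−1)·r̄) = 10 × 0.210 / (1 + 9 × 0.210)
  = 2.1000 / 2.8900 = 0.727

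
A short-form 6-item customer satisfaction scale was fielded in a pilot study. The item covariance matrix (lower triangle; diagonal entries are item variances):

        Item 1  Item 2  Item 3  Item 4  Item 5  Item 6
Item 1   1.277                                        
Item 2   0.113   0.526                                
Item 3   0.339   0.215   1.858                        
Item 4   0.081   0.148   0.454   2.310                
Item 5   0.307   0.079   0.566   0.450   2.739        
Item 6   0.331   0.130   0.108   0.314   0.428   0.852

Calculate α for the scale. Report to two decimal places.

α = 0.55

ΣVar(i) = 1.277 + 0.526 + 1.858 + 2.310 + 2.739 + 0.852 = 9.562
Σ_{i<j} σ_ij = 4.063
σ²_T = 9.562 + 2 × 4.063 = 17.688
α = (k/(k−1))·(1 − ΣVar(i)/σ²_T) = (6/5)·(1 − 9.562/17.688) = 0.55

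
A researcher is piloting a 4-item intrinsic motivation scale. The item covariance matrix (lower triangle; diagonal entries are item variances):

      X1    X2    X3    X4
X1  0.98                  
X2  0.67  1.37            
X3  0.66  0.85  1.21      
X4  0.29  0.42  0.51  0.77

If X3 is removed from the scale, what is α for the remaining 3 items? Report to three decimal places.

α = 0.704

Remaining items: X1, X2, X4 (k = 3).
Σσᵢ² = 0.98 + 1.37 + 0.77 = 3.12
Var(T) = 3.12 + 2 × 1.38 = 5.88
α (item deleted) = (3/2)·(1 − 3.12/5.88) = 0.704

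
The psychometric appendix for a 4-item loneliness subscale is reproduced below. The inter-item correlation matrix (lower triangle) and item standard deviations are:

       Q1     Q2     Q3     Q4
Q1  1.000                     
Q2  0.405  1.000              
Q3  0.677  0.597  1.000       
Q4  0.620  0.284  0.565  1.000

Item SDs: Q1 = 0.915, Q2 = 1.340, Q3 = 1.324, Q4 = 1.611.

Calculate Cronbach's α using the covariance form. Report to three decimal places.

Σσ²ᵢ = 0.915² + 1.340² + 1.324² + 1.611² = 6.9811
Covariances σ_ij = r_ij · s_i · s_j:
  σ(Q1,Q2) = 0.405 × 0.915 × 1.340 = 0.4966
  σ(Q1,Q3) = 0.677 × 0.915 × 1.324 = 0.8202
  σ(Q1,Q4) = 0.620 × 0.915 × 1.611 = 0.9139
  σ(Q2,Q3) = 0.597 × 1.340 × 1.324 = 1.0592
  σ(Q2,Q4) = 0.284 × 1.340 × 1.611 = 0.6131
  σ(Q3,Q4) = 0.565 × 1.324 × 1.611 = 1.2051
σ²_T = Σσ²ᵢ + 2·Σσ_ij = 6.9811 + 2 × 5.1081 = 17.1973
α = (4/3)·(1 − 6.9811/17.1973) = 0.792

α = 0.792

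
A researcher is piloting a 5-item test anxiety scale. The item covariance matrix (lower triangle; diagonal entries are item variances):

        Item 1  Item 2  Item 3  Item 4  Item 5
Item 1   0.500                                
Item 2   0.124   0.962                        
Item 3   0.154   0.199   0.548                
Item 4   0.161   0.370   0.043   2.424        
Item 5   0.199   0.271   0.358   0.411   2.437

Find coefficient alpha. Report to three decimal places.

coefficient alpha = 0.500

sum of item variances = 0.500 + 0.962 + 0.548 + 2.424 + 2.437 = 6.871
Σ_{i<j} σ_ij = 2.290
Var(T) = 6.871 + 2 × 2.290 = 11.451
α = (k/(k−1))·(1 − sum of item variances/Var(T)) = (5/4)·(1 − 6.871/11.451) = 0.500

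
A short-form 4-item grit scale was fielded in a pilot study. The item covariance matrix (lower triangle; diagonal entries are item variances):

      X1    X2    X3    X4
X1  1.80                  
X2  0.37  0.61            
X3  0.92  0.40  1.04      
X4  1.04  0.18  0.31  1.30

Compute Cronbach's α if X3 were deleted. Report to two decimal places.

Remaining items: X1, X2, X4 (k = 3).
sum of item variances = 1.80 + 0.61 + 1.30 = 3.71
Var(T) = 3.71 + 2 × 1.59 = 6.89
α (item deleted) = (3/2)·(1 − 3.71/6.89) = 0.69

Cronbach's α = 0.69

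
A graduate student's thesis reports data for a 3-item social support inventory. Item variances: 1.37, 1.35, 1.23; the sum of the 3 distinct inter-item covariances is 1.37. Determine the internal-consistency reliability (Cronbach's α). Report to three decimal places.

α = 0.614

sum of item variances = 1.37 + 1.35 + 1.23 = 3.95
Sum of distinct covariances = 1.37
total variance = sum of item variances + 2·Σcov = 3.95 + 2 × 1.37 = 6.69
α = (3/2)·(1 − 3.95/6.69) = 0.614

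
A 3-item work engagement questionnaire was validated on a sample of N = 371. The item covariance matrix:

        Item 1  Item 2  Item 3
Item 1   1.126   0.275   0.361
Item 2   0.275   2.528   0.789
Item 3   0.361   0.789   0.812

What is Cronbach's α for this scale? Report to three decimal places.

Cronbach's α = 0.584

Σσ²ᵢ = 1.126 + 2.528 + 0.812 = 4.466
Sum of off-diagonal covariances = 1.425
Var(T) = 4.466 + 2 × 1.425 = 7.316
α = (k/(k−1))·(1 − Σσ²ᵢ/Var(T)) = (3/2)·(1 − 4.466/7.316) = 0.584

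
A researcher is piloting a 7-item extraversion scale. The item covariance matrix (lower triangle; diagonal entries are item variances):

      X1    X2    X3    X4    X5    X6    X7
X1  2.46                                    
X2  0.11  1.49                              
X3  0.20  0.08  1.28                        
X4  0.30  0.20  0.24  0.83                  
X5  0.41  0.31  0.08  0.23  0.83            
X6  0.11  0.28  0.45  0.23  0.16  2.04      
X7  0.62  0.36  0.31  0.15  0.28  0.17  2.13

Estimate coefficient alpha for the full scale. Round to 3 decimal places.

sum of item variances = 2.46 + 1.49 + 1.28 + 0.83 + 0.83 + 2.04 + 2.13 = 11.06
Sum of off-diagonal covariances = 5.28
σ²_total = 11.06 + 2 × 5.28 = 21.62
α = (k/(k−1))·(1 − sum of item variances/σ²_total) = (7/6)·(1 − 11.06/21.62) = 0.570

coefficient alpha = 0.570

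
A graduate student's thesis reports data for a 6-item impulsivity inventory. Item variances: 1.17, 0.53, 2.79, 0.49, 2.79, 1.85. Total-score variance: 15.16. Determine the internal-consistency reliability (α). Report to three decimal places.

sum of item variances = 1.17 + 0.53 + 2.79 + 0.49 + 2.79 + 1.85 = 9.62
α = (k/(k−1))·(1 − sum of item variances/total variance) = (6/5)·(1 − 9.62/15.16) = 0.439

α = 0.439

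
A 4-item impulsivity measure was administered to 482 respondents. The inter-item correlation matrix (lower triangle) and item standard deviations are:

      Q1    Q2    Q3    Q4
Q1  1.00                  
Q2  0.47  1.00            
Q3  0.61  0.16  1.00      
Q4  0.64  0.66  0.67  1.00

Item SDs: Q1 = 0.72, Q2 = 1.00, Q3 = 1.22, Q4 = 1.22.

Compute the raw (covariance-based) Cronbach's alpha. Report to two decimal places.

Σσ²ᵢ = 0.72² + 1.00² + 1.22² + 1.22² = 4.4952
Covariances σ_ij = r_ij · s_i · s_j:
  σ(Q1,Q2) = 0.47 × 0.72 × 1.00 = 0.3384
  σ(Q1,Q3) = 0.61 × 0.72 × 1.22 = 0.5358
  σ(Q1,Q4) = 0.64 × 0.72 × 1.22 = 0.5622
  σ(Q2,Q3) = 0.16 × 1.00 × 1.22 = 0.1952
  σ(Q2,Q4) = 0.66 × 1.00 × 1.22 = 0.8052
  σ(Q3,Q4) = 0.67 × 1.22 × 1.22 = 0.9972
σ²_T = Σσ²ᵢ + 2·Σσ_ij = 4.4952 + 2 × 3.4340 = 11.3632
α = (4/3)·(1 − 4.4952/11.3632) = 0.81

Cronbach's alpha = 0.81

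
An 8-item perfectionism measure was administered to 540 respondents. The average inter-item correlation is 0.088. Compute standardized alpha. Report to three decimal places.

α = 0.436

Standardized α = k·r̄ / (1 + (k−1)·r̄) = 8 × 0.088 / (1 + 7 × 0.088)
  = 0.7040 / 1.6160 = 0.436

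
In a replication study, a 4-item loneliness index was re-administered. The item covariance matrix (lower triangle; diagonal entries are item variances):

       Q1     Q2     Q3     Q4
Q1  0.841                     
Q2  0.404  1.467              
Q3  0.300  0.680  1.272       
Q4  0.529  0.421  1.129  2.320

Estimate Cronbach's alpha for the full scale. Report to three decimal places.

sum of item variances = 0.841 + 1.467 + 1.272 + 2.320 = 5.900
Sum of off-diagonal covariances = 3.463
σ²_total = 5.900 + 2 × 3.463 = 12.826
α = (k/(k−1))·(1 − sum of item variances/σ²_total) = (4/3)·(1 − 5.900/12.826) = 0.720

α = 0.720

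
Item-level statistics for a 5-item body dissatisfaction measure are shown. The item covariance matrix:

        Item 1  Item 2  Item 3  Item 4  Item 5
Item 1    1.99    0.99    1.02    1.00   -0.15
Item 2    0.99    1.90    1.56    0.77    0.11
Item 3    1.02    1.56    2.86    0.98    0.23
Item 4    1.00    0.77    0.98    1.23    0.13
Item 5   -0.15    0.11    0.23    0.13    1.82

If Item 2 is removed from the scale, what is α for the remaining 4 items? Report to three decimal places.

Remaining items: Item 1, Item 3, Item 4, Item 5 (k = 4).
sum of item variances = 1.99 + 2.86 + 1.23 + 1.82 = 7.90
σ²_total = 7.90 + 2 × 3.21 = 14.32
α (item deleted) = (4/3)·(1 − 7.90/14.32) = 0.598

α = 0.598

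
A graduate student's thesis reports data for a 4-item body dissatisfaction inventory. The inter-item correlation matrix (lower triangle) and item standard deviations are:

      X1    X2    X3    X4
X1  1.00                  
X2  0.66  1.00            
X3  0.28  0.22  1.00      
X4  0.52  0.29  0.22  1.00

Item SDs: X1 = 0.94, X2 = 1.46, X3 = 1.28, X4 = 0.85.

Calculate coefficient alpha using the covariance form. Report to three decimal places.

α = 0.664

Σσ²ᵢ = 0.94² + 1.46² + 1.28² + 0.85² = 5.3761
Covariances σ_ij = r_ij · s_i · s_j:
  σ(X1,X2) = 0.66 × 0.94 × 1.46 = 0.9058
  σ(X1,X3) = 0.28 × 0.94 × 1.28 = 0.3369
  σ(X1,X4) = 0.52 × 0.94 × 0.85 = 0.4155
  σ(X2,X3) = 0.22 × 1.46 × 1.28 = 0.4111
  σ(X2,X4) = 0.29 × 1.46 × 0.85 = 0.3599
  σ(X3,X4) = 0.22 × 1.28 × 0.85 = 0.2394
σ²_T = Σσ²ᵢ + 2·Σσ_ij = 5.3761 + 2 × 2.6686 = 10.7133
α = (4/3)·(1 − 5.3761/10.7133) = 0.664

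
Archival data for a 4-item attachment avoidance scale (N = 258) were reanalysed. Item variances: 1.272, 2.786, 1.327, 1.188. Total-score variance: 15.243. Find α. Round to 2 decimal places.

α = 0.76

Σσᵢ² = 1.272 + 2.786 + 1.327 + 1.188 = 6.573
α = (k/(k−1))·(1 − Σσᵢ²/total variance) = (4/3)·(1 − 6.573/15.243) = 0.76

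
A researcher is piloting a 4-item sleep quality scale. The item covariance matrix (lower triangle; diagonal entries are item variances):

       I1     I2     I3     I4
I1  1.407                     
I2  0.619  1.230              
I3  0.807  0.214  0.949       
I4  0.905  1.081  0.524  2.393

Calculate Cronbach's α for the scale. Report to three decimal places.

ΣVar(i) = 1.407 + 1.230 + 0.949 + 2.393 = 5.979
Sum of the distinct covariances = 4.150
total variance = 5.979 + 2 × 4.150 = 14.279
α = (k/(k−1))·(1 − ΣVar(i)/total variance) = (4/3)·(1 − 5.979/14.279) = 0.775

α = 0.775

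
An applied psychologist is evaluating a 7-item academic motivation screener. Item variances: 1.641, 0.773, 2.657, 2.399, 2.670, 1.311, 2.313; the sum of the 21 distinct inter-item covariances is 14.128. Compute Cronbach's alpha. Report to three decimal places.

sum of item variances = 1.641 + 0.773 + 2.657 + 2.399 + 2.670 + 1.311 + 2.313 = 13.764
Sum of distinct covariances = 14.128
σ²_total = sum of item variances + 2·Σcov = 13.764 + 2 × 14.128 = 42.020
α = (7/6)·(1 − 13.764/42.020) = 0.785

Cronbach's alpha = 0.785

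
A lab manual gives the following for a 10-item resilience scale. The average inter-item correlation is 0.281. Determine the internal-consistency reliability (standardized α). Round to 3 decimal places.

standardized α = 0.796

Standardized α = k·r̄ / (1 + (k−1)·r̄) = 10 × 0.281 / (1 + 9 × 0.281)
  = 2.8100 / 3.5290 = 0.796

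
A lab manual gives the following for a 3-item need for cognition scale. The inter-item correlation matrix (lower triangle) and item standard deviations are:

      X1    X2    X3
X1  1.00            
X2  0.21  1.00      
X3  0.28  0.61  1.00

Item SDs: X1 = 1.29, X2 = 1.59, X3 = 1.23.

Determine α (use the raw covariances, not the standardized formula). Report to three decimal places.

α = 0.630

Σσ²ᵢ = 1.29² + 1.59² + 1.23² = 5.7051
Covariances σ_ij = r_ij · s_i · s_j:
  σ(X1,X2) = 0.21 × 1.29 × 1.59 = 0.4307
  σ(X1,X3) = 0.28 × 1.29 × 1.23 = 0.4443
  σ(X2,X3) = 0.61 × 1.59 × 1.23 = 1.1930
σ²_T = Σσ²ᵢ + 2·Σσ_ij = 5.7051 + 2 × 2.0680 = 9.8411
α = (3/2)·(1 − 5.7051/9.8411) = 0.630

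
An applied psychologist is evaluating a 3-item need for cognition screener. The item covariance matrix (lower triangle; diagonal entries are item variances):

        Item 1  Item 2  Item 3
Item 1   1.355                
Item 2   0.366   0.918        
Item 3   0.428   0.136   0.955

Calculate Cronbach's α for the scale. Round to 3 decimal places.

sum of item variances = 1.355 + 0.918 + 0.955 = 3.228
Σ_{i<j} σ_ij = 0.930
total variance = 3.228 + 2 × 0.930 = 5.088
α = (k/(k−1))·(1 − sum of item variances/total variance) = (3/2)·(1 − 3.228/5.088) = 0.548

α = 0.548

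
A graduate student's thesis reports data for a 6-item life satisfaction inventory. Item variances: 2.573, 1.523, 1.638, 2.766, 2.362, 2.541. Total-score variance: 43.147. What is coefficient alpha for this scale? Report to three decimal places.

α = 0.827

sum of item variances = 2.573 + 1.523 + 1.638 + 2.766 + 2.362 + 2.541 = 13.403
α = (k/(k−1))·(1 − sum of item variances/σ²_total) = (6/5)·(1 − 13.403/43.147) = 0.827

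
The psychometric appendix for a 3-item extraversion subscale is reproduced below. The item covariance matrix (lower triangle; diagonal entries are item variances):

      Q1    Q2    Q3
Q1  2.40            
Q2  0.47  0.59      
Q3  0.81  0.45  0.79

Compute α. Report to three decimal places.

α = 0.717

Σσᵢ² = 2.40 + 0.59 + 0.79 = 3.78
Sum of off-diagonal covariances = 1.73
σ²_T = 3.78 + 2 × 1.73 = 7.24
α = (k/(k−1))·(1 − Σσᵢ²/σ²_T) = (3/2)·(1 − 3.78/7.24) = 0.717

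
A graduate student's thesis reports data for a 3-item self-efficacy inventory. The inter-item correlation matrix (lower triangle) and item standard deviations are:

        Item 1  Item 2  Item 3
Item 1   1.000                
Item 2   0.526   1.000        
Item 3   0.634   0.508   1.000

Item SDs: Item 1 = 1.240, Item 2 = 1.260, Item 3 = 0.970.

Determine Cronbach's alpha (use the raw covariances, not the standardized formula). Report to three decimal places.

α = 0.780

Σσ²ᵢ = 1.240² + 1.260² + 0.970² = 4.0661
Covariances σ_ij = r_ij · s_i · s_j:
  σ(Item 1,Item 2) = 0.526 × 1.240 × 1.260 = 0.8218
  σ(Item 1,Item 3) = 0.634 × 1.240 × 0.970 = 0.7626
  σ(Item 2,Item 3) = 0.508 × 1.260 × 0.970 = 0.6209
σ²_T = Σσ²ᵢ + 2·Σσ_ij = 4.0661 + 2 × 2.2053 = 8.4767
α = (3/2)·(1 − 4.0661/8.4767) = 0.780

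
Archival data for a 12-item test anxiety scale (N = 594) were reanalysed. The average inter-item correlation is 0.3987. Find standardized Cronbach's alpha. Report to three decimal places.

Standardized α = k·r̄ / (1 + (k−1)·r̄) = 12 × 0.3987 / (1 + 11 × 0.3987)
  = 4.7844 / 5.3857 = 0.888

standardized Cronbach's alpha = 0.888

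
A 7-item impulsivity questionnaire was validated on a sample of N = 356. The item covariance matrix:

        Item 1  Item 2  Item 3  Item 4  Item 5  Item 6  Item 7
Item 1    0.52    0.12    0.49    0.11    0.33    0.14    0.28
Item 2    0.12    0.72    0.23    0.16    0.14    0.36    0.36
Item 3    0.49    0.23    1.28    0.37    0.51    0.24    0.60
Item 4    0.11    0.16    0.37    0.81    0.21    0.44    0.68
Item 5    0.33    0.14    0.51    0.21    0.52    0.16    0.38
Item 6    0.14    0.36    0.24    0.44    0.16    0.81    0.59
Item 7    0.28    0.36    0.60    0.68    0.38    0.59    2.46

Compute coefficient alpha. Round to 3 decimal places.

Σσᵢ² = 0.52 + 0.72 + 1.28 + 0.81 + 0.52 + 0.81 + 2.46 = 7.12
Σ_{i<j} σ_ij = 6.90
Var(T) = 7.12 + 2 × 6.90 = 20.92
α = (k/(k−1))·(1 − Σσᵢ²/Var(T)) = (7/6)·(1 − 7.12/20.92) = 0.770

coefficient alpha = 0.770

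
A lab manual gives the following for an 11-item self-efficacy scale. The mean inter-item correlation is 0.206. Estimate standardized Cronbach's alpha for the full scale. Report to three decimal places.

α = 0.741

Standardized α = k·r̄ / (1 + (k−1)·r̄) = 11 × 0.206 / (1 + 10 × 0.206)
  = 2.2660 / 3.0600 = 0.741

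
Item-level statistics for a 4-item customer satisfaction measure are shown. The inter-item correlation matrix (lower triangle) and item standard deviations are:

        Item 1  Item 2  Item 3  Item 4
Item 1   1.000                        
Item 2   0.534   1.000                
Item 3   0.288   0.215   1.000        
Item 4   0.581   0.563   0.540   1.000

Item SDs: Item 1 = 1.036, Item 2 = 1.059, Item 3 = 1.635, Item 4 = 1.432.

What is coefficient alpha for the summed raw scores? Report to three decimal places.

Σσ²ᵢ = 1.036² + 1.059² + 1.635² + 1.432² = 6.9186
Covariances σ_ij = r_ij · s_i · s_j:
  σ(Item 1,Item 2) = 0.534 × 1.036 × 1.059 = 0.5859
  σ(Item 1,Item 3) = 0.288 × 1.036 × 1.635 = 0.4878
  σ(Item 1,Item 4) = 0.581 × 1.036 × 1.432 = 0.8619
  σ(Item 2,Item 3) = 0.215 × 1.059 × 1.635 = 0.3723
  σ(Item 2,Item 4) = 0.563 × 1.059 × 1.432 = 0.8538
  σ(Item 3,Item 4) = 0.540 × 1.635 × 1.432 = 1.2643
σ²_T = Σσ²ᵢ + 2·Σσ_ij = 6.9186 + 2 × 4.4260 = 15.7706
α = (4/3)·(1 − 6.9186/15.7706) = 0.748

coefficient alpha = 0.748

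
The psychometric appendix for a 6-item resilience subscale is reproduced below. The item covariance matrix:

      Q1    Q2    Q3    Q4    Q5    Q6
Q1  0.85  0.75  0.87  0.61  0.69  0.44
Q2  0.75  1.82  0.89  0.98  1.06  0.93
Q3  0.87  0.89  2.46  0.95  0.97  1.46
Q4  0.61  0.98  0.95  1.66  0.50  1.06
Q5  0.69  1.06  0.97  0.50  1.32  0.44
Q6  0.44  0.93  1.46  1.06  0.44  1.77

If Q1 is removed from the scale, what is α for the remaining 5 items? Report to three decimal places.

Remaining items: Q2, Q3, Q4, Q5, Q6 (k = 5).
Σσᵢ² = 1.82 + 2.46 + 1.66 + 1.32 + 1.77 = 9.03
σ²_T = 9.03 + 2 × 9.24 = 27.51
α (item deleted) = (5/4)·(1 − 9.03/27.51) = 0.840

α = 0.840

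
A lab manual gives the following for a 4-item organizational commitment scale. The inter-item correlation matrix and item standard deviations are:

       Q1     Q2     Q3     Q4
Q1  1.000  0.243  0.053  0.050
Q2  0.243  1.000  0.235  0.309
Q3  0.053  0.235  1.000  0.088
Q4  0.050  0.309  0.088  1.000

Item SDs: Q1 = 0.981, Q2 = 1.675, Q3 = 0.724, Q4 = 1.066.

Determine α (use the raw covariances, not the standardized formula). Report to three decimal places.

α = 0.452

Σσ²ᵢ = 0.981² + 1.675² + 0.724² + 1.066² = 5.4285
Covariances σ_ij = r_ij · s_i · s_j:
  σ(Q1,Q2) = 0.243 × 0.981 × 1.675 = 0.3993
  σ(Q1,Q3) = 0.053 × 0.981 × 0.724 = 0.0376
  σ(Q1,Q4) = 0.050 × 0.981 × 1.066 = 0.0523
  σ(Q2,Q3) = 0.235 × 1.675 × 0.724 = 0.2850
  σ(Q2,Q4) = 0.309 × 1.675 × 1.066 = 0.5517
  σ(Q3,Q4) = 0.088 × 0.724 × 1.066 = 0.0679
σ²_T = Σσ²ᵢ + 2·Σσ_ij = 5.4285 + 2 × 1.3938 = 8.2161
α = (4/3)·(1 − 5.4285/8.2161) = 0.452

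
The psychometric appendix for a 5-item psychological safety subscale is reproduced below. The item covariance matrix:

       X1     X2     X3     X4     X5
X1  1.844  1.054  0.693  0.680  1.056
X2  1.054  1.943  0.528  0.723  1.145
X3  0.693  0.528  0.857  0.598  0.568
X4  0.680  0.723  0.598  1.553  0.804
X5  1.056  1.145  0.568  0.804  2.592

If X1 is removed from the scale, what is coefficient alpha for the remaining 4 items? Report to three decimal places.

α = 0.743

Remaining items: X2, X3, X4, X5 (k = 4).
ΣVar(i) = 1.943 + 0.857 + 1.553 + 2.592 = 6.945
σ²_T = 6.945 + 2 × 4.366 = 15.677
α (item deleted) = (4/3)·(1 − 6.945/15.677) = 0.743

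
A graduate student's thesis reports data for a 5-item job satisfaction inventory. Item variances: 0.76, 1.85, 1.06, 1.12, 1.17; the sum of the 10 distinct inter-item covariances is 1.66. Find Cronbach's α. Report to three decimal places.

ΣVar(i) = 0.76 + 1.85 + 1.06 + 1.12 + 1.17 = 5.96
Sum of distinct covariances = 1.66
Var(T) = ΣVar(i) + 2·Σcov = 5.96 + 2 × 1.66 = 9.28
α = (5/4)·(1 − 5.96/9.28) = 0.447

Cronbach's α = 0.447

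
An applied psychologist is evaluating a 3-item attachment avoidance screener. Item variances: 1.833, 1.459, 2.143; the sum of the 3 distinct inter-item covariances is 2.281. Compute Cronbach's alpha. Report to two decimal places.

sum of item variances = 1.833 + 1.459 + 2.143 = 5.435
Sum of distinct covariances = 2.281
total variance = sum of item variances + 2·Σcov = 5.435 + 2 × 2.281 = 9.997
α = (3/2)·(1 − 5.435/9.997) = 0.68

Cronbach's alpha = 0.68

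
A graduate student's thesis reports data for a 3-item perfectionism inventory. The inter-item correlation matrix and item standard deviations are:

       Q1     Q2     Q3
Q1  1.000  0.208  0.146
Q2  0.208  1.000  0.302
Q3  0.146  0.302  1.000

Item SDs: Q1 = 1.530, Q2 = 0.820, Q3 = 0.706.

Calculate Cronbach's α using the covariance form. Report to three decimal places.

Cronbach's α = 0.379

Σσ²ᵢ = 1.530² + 0.820² + 0.706² = 3.5117
Covariances σ_ij = r_ij · s_i · s_j:
  σ(Q1,Q2) = 0.208 × 1.530 × 0.820 = 0.2610
  σ(Q1,Q3) = 0.146 × 1.530 × 0.706 = 0.1577
  σ(Q2,Q3) = 0.302 × 0.820 × 0.706 = 0.1748
σ²_T = Σσ²ᵢ + 2·Σσ_ij = 3.5117 + 2 × 0.5935 = 4.6987
α = (3/2)·(1 − 3.5117/4.6987) = 0.379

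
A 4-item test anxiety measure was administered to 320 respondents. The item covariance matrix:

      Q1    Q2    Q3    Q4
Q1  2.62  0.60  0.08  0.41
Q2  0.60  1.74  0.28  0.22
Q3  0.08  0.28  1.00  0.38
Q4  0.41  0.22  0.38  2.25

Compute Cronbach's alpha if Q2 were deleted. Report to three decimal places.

Remaining items: Q1, Q3, Q4 (k = 3).
ΣVar(i) = 2.62 + 1.00 + 2.25 = 5.87
σ²_total = 5.87 + 2 × 0.87 = 7.61
α (item deleted) = (3/2)·(1 − 5.87/7.61) = 0.343

Cronbach's alpha = 0.343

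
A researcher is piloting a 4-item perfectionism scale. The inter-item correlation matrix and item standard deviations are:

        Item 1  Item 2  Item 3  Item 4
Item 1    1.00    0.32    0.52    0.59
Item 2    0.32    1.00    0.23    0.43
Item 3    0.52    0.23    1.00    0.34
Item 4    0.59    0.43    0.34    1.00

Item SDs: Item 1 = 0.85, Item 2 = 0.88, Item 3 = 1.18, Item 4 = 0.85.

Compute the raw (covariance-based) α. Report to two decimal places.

Σσ²ᵢ = 0.85² + 0.88² + 1.18² + 0.85² = 3.6118
Covariances σ_ij = r_ij · s_i · s_j:
  σ(Item 1,Item 2) = 0.32 × 0.85 × 0.88 = 0.2394
  σ(Item 1,Item 3) = 0.52 × 0.85 × 1.18 = 0.5216
  σ(Item 1,Item 4) = 0.59 × 0.85 × 0.85 = 0.4263
  σ(Item 2,Item 3) = 0.23 × 0.88 × 1.18 = 0.2388
  σ(Item 2,Item 4) = 0.43 × 0.88 × 0.85 = 0.3216
  σ(Item 3,Item 4) = 0.34 × 1.18 × 0.85 = 0.3410
σ²_T = Σσ²ᵢ + 2·Σσ_ij = 3.6118 + 2 × 2.0887 = 7.7892
α = (4/3)·(1 − 3.6118/7.7892) = 0.72

α = 0.72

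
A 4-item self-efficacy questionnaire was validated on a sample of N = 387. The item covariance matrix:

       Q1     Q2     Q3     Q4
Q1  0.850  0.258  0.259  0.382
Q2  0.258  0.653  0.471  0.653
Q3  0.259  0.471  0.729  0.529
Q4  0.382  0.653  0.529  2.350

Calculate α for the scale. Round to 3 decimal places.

α = 0.703

sum of item variances = 0.850 + 0.653 + 0.729 + 2.350 = 4.582
Sum of off-diagonal covariances = 2.552
σ²_total = 4.582 + 2 × 2.552 = 9.686
α = (k/(k−1))·(1 − sum of item variances/σ²_total) = (4/3)·(1 − 4.582/9.686) = 0.703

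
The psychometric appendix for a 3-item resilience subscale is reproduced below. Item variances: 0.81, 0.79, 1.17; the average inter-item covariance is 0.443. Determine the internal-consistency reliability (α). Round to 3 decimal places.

α = 0.735

sum of item variances = 0.81 + 0.79 + 1.17 = 2.77
Sum of the 3 distinct covariances = 3 × 0.443 = 1.329
σ²_T = sum of item variances + 2·Σcov = 2.77 + 2 × 1.329 = 5.428
α = (3/2)·(1 − 2.77/5.428) = 0.735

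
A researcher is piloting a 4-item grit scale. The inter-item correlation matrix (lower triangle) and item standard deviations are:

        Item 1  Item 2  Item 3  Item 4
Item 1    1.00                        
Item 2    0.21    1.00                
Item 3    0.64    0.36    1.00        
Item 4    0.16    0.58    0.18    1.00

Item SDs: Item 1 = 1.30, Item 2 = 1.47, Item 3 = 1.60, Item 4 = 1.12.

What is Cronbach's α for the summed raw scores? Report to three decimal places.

Cronbach's α = 0.688

Σσ²ᵢ = 1.30² + 1.47² + 1.60² + 1.12² = 7.6653
Covariances σ_ij = r_ij · s_i · s_j:
  σ(Item 1,Item 2) = 0.21 × 1.30 × 1.47 = 0.4013
  σ(Item 1,Item 3) = 0.64 × 1.30 × 1.60 = 1.3312
  σ(Item 1,Item 4) = 0.16 × 1.30 × 1.12 = 0.2330
  σ(Item 2,Item 3) = 0.36 × 1.47 × 1.60 = 0.8467
  σ(Item 2,Item 4) = 0.58 × 1.47 × 1.12 = 0.9549
  σ(Item 3,Item 4) = 0.18 × 1.60 × 1.12 = 0.3226
σ²_T = Σσ²ᵢ + 2·Σσ_ij = 7.6653 + 2 × 4.0897 = 15.8447
α = (4/3)·(1 − 7.6653/15.8447) = 0.688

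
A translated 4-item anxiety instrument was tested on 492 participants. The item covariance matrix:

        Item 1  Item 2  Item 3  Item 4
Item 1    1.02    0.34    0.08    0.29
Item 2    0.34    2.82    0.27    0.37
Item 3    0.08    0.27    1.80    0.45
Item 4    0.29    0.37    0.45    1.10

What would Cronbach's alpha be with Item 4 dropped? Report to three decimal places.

Remaining items: Item 1, Item 2, Item 3 (k = 3).
Σσ²ᵢ = 1.02 + 2.82 + 1.80 = 5.64
σ²_T = 5.64 + 2 × 0.69 = 7.02
α (item deleted) = (3/2)·(1 − 5.64/7.02) = 0.295

Cronbach's alpha = 0.295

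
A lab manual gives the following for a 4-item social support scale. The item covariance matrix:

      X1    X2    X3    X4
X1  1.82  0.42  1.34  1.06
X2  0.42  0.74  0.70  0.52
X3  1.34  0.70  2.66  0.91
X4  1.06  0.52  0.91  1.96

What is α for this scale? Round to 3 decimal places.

Σσ²ᵢ = 1.82 + 0.74 + 2.66 + 1.96 = 7.18
Sum of the distinct covariances = 4.95
σ²_T = 7.18 + 2 × 4.95 = 17.08
α = (k/(k−1))·(1 − Σσ²ᵢ/σ²_T) = (4/3)·(1 − 7.18/17.08) = 0.773

α = 0.773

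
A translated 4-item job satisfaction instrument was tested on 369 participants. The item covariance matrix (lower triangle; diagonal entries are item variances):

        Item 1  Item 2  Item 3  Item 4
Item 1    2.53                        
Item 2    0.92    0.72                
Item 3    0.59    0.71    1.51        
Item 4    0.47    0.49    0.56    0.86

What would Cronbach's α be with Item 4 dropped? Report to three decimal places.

Cronbach's α = 0.724

Remaining items: Item 1, Item 2, Item 3 (k = 3).
Σσ²ᵢ = 2.53 + 0.72 + 1.51 = 4.76
Var(T) = 4.76 + 2 × 2.22 = 9.20
α (item deleted) = (3/2)·(1 − 4.76/9.20) = 0.724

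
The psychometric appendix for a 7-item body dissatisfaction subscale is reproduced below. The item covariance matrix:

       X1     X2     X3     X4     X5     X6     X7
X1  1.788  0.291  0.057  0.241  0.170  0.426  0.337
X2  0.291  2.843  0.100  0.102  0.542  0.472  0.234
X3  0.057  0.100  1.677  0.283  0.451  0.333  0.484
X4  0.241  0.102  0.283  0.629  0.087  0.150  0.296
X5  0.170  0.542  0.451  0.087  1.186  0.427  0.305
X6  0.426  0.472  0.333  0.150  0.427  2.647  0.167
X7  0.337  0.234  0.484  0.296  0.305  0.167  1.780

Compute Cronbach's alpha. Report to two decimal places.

Cronbach's alpha = 0.57

sum of item variances = 1.788 + 2.843 + 1.677 + 0.629 + 1.186 + 2.647 + 1.780 = 12.550
Σ_{i<j} σ_ij = 5.955
σ²_total = 12.550 + 2 × 5.955 = 24.460
α = (k/(k−1))·(1 − sum of item variances/σ²_total) = (7/6)·(1 − 12.550/24.460) = 0.57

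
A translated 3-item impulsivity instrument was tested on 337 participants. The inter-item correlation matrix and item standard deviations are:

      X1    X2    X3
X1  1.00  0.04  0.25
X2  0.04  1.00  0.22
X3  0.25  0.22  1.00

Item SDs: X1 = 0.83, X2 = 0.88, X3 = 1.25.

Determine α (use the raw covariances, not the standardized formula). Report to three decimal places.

Σσ²ᵢ = 0.83² + 0.88² + 1.25² = 3.0258
Covariances σ_ij = r_ij · s_i · s_j:
  σ(X1,X2) = 0.04 × 0.83 × 0.88 = 0.0292
  σ(X1,X3) = 0.25 × 0.83 × 1.25 = 0.2594
  σ(X2,X3) = 0.22 × 0.88 × 1.25 = 0.2420
σ²_T = Σσ²ᵢ + 2·Σσ_ij = 3.0258 + 2 × 0.5306 = 4.0870
α = (3/2)·(1 − 3.0258/4.0870) = 0.389

α = 0.389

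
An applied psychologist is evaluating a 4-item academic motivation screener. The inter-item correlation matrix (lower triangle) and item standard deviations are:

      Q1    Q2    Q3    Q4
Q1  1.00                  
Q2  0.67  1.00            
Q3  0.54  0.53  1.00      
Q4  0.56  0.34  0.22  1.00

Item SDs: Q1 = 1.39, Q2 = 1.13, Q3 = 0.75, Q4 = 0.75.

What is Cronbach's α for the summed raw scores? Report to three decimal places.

Σσ²ᵢ = 1.39² + 1.13² + 0.75² + 0.75² = 4.3340
Covariances σ_ij = r_ij · s_i · s_j:
  σ(Q1,Q2) = 0.67 × 1.39 × 1.13 = 1.0524
  σ(Q1,Q3) = 0.54 × 1.39 × 0.75 = 0.5630
  σ(Q1,Q4) = 0.56 × 1.39 × 0.75 = 0.5838
  σ(Q2,Q3) = 0.53 × 1.13 × 0.75 = 0.4492
  σ(Q2,Q4) = 0.34 × 1.13 × 0.75 = 0.2882
  σ(Q3,Q4) = 0.22 × 0.75 × 0.75 = 0.1237
σ²_T = Σσ²ᵢ + 2·Σσ_ij = 4.3340 + 2 × 3.0603 = 10.4546
α = (4/3)·(1 − 4.3340/10.4546) = 0.781

α = 0.781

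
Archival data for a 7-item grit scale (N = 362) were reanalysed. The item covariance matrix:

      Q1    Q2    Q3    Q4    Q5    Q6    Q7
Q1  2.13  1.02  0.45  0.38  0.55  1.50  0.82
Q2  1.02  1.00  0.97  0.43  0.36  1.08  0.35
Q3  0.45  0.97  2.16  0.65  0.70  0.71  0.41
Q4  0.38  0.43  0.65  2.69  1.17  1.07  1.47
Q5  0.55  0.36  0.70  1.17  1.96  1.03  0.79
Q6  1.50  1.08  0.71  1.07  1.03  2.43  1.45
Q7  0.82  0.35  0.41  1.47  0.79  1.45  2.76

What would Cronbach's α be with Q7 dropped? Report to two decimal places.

α = 0.79

Remaining items: Q1, Q2, Q3, Q4, Q5, Q6 (k = 6).
ΣVar(i) = 2.13 + 1.00 + 2.16 + 2.69 + 1.96 + 2.43 = 12.37
σ²_total = 12.37 + 2 × 12.07 = 36.51
α (item deleted) = (6/5)·(1 − 12.37/36.51) = 0.79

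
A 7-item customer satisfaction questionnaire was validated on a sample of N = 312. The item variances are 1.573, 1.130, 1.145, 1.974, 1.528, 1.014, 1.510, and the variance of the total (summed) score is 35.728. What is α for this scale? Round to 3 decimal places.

α = 0.844

Σσ²ᵢ = 1.573 + 1.130 + 1.145 + 1.974 + 1.528 + 1.014 + 1.510 = 9.874
α = (k/(k−1))·(1 − Σσ²ᵢ/σ²_total) = (7/6)·(1 − 9.874/35.728) = 0.844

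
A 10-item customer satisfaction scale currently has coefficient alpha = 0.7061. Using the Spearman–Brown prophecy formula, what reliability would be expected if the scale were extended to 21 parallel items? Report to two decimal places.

Length factor m = 21/10 = 2.1000
α' = m·α / (1 + (m−1)·α)
   = 21/10 × 0.7061 / (1 + (21/10 − 1) × 0.7061)
   = 1.4828 / 1.7767 = 0.83

predicted reliability = 0.83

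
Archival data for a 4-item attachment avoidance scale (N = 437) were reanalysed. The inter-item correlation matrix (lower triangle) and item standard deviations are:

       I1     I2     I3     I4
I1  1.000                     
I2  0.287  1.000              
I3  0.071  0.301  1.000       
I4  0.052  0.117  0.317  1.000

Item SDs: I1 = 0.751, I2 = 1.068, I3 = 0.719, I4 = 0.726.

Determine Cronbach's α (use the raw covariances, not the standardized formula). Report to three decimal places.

α = 0.484

Σσ²ᵢ = 0.751² + 1.068² + 0.719² + 0.726² = 2.7487
Covariances σ_ij = r_ij · s_i · s_j:
  σ(I1,I2) = 0.287 × 0.751 × 1.068 = 0.2302
  σ(I1,I3) = 0.071 × 0.751 × 0.719 = 0.0383
  σ(I1,I4) = 0.052 × 0.751 × 0.726 = 0.0284
  σ(I2,I3) = 0.301 × 1.068 × 0.719 = 0.2311
  σ(I2,I4) = 0.117 × 1.068 × 0.726 = 0.0907
  σ(I3,I4) = 0.317 × 0.719 × 0.726 = 0.1655
σ²_T = Σσ²ᵢ + 2·Σσ_ij = 2.7487 + 2 × 0.7842 = 4.3171
α = (4/3)·(1 − 2.7487/4.3171) = 0.484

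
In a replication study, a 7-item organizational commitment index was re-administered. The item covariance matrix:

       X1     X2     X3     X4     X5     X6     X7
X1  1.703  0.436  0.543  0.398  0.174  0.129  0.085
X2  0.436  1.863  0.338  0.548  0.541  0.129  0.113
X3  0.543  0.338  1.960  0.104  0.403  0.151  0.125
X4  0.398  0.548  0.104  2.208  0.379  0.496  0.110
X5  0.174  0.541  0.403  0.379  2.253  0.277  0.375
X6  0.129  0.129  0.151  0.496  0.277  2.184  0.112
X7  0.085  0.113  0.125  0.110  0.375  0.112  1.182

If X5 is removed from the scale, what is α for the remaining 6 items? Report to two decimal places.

α = 0.49

Remaining items: X1, X2, X3, X4, X6, X7 (k = 6).
Σσ²ᵢ = 1.703 + 1.863 + 1.960 + 2.208 + 2.184 + 1.182 = 11.100
σ²_total = 11.100 + 2 × 3.817 = 18.734
α (item deleted) = (6/5)·(1 − 11.100/18.734) = 0.49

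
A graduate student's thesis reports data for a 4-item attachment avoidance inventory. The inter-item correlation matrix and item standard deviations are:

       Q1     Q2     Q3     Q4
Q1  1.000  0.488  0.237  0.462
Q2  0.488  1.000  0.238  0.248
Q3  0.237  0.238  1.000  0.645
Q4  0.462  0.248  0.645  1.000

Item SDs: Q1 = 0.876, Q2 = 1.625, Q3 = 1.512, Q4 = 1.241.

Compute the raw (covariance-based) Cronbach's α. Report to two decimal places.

α = 0.68

Σσ²ᵢ = 0.876² + 1.625² + 1.512² + 1.241² = 7.2342
Covariances σ_ij = r_ij · s_i · s_j:
  σ(Q1,Q2) = 0.488 × 0.876 × 1.625 = 0.6947
  σ(Q1,Q3) = 0.237 × 0.876 × 1.512 = 0.3139
  σ(Q1,Q4) = 0.462 × 0.876 × 1.241 = 0.5022
  σ(Q2,Q3) = 0.238 × 1.625 × 1.512 = 0.5848
  σ(Q2,Q4) = 0.248 × 1.625 × 1.241 = 0.5001
  σ(Q3,Q4) = 0.645 × 1.512 × 1.241 = 1.2103
σ²_T = Σσ²ᵢ + 2·Σσ_ij = 7.2342 + 2 × 3.8060 = 14.8462
α = (4/3)·(1 − 7.2342/14.8462) = 0.68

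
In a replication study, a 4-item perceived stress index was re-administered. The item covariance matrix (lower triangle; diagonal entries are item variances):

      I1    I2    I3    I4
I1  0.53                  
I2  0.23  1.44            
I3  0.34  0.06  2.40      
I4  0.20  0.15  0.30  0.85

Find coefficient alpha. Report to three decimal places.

sum of item variances = 0.53 + 1.44 + 2.40 + 0.85 = 5.22
Sum of off-diagonal covariances = 1.28
σ²_total = 5.22 + 2 × 1.28 = 7.78
α = (k/(k−1))·(1 − sum of item variances/σ²_total) = (4/3)·(1 − 5.22/7.78) = 0.439

coefficient alpha = 0.439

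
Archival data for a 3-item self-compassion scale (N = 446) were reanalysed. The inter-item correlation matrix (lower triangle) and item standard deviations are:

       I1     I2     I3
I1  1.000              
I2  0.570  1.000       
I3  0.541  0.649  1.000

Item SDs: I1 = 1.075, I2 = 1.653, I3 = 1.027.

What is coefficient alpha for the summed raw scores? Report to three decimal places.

α = 0.785

Σσ²ᵢ = 1.075² + 1.653² + 1.027² = 4.9428
Covariances σ_ij = r_ij · s_i · s_j:
  σ(I1,I2) = 0.570 × 1.075 × 1.653 = 1.0129
  σ(I1,I3) = 0.541 × 1.075 × 1.027 = 0.5973
  σ(I2,I3) = 0.649 × 1.653 × 1.027 = 1.1018
σ²_T = Σσ²ᵢ + 2·Σσ_ij = 4.9428 + 2 × 2.7120 = 10.3668
α = (3/2)·(1 − 4.9428/10.3668) = 0.785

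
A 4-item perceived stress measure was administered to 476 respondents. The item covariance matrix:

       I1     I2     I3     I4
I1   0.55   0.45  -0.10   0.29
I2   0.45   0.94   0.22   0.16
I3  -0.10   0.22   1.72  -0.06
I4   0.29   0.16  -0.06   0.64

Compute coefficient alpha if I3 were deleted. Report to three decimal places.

Remaining items: I1, I2, I4 (k = 3).
Σσ²ᵢ = 0.55 + 0.94 + 0.64 = 2.13
σ²_total = 2.13 + 2 × 0.90 = 3.93
α (item deleted) = (3/2)·(1 − 2.13/3.93) = 0.687

α = 0.687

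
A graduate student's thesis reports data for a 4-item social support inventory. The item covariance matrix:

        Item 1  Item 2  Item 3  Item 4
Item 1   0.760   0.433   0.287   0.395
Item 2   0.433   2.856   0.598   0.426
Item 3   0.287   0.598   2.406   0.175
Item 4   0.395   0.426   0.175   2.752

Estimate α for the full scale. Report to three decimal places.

ΣVar(i) = 0.760 + 2.856 + 2.406 + 2.752 = 8.774
Sum of the distinct covariances = 2.314
σ²_total = 8.774 + 2 × 2.314 = 13.402
α = (k/(k−1))·(1 − ΣVar(i)/σ²_total) = (4/3)·(1 − 8.774/13.402) = 0.460

α = 0.460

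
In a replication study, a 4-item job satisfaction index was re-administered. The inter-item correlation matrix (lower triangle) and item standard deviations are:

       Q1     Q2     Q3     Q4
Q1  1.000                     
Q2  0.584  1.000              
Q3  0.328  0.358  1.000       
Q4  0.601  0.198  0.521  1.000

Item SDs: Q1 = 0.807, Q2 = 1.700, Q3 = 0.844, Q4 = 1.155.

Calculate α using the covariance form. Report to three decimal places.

Σσ²ᵢ = 0.807² + 1.700² + 0.844² + 1.155² = 5.5876
Covariances σ_ij = r_ij · s_i · s_j:
  σ(Q1,Q2) = 0.584 × 0.807 × 1.700 = 0.8012
  σ(Q1,Q3) = 0.328 × 0.807 × 0.844 = 0.2234
  σ(Q1,Q4) = 0.601 × 0.807 × 1.155 = 0.5602
  σ(Q2,Q3) = 0.358 × 1.700 × 0.844 = 0.5137
  σ(Q2,Q4) = 0.198 × 1.700 × 1.155 = 0.3888
  σ(Q3,Q4) = 0.521 × 0.844 × 1.155 = 0.5079
σ²_T = Σσ²ᵢ + 2·Σσ_ij = 5.5876 + 2 × 2.9952 = 11.5780
α = (4/3)·(1 − 5.5876/11.5780) = 0.690

α = 0.690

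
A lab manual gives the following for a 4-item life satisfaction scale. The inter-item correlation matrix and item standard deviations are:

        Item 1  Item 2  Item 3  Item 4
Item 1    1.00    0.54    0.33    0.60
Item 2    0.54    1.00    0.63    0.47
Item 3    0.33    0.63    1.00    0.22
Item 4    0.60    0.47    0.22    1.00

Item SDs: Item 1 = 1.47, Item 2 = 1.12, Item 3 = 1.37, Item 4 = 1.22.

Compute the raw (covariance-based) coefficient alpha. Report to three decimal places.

Σσ²ᵢ = 1.47² + 1.12² + 1.37² + 1.22² = 6.7806
Covariances σ_ij = r_ij · s_i · s_j:
  σ(Item 1,Item 2) = 0.54 × 1.47 × 1.12 = 0.8891
  σ(Item 1,Item 3) = 0.33 × 1.47 × 1.37 = 0.6646
  σ(Item 1,Item 4) = 0.60 × 1.47 × 1.22 = 1.0760
  σ(Item 2,Item 3) = 0.63 × 1.12 × 1.37 = 0.9667
  σ(Item 2,Item 4) = 0.47 × 1.12 × 1.22 = 0.6422
  σ(Item 3,Item 4) = 0.22 × 1.37 × 1.22 = 0.3677
σ²_T = Σσ²ᵢ + 2·Σσ_ij = 6.7806 + 2 × 4.6063 = 15.9932
α = (4/3)·(1 − 6.7806/15.9932) = 0.768

α = 0.768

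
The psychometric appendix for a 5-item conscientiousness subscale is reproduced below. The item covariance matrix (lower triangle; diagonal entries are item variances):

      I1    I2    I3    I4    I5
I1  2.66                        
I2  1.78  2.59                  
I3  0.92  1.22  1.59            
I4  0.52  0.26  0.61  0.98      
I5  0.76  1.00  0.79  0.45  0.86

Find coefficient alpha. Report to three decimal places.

Σσᵢ² = 2.66 + 2.59 + 1.59 + 0.98 + 0.86 = 8.68
Sum of the distinct covariances = 8.31
Var(T) = 8.68 + 2 × 8.31 = 25.30
α = (k/(k−1))·(1 − Σσᵢ²/Var(T)) = (5/4)·(1 − 8.68/25.30) = 0.821

coefficient alpha = 0.821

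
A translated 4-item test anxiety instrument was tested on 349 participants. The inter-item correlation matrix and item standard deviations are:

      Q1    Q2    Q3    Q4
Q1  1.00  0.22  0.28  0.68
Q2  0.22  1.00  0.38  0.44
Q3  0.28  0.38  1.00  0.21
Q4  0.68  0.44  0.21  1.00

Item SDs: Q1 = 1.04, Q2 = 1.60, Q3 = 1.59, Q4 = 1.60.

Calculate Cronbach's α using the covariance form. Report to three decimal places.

Σσ²ᵢ = 1.04² + 1.60² + 1.59² + 1.60² = 8.7297
Covariances σ_ij = r_ij · s_i · s_j:
  σ(Q1,Q2) = 0.22 × 1.04 × 1.60 = 0.3661
  σ(Q1,Q3) = 0.28 × 1.04 × 1.59 = 0.4630
  σ(Q1,Q4) = 0.68 × 1.04 × 1.60 = 1.1315
  σ(Q2,Q3) = 0.38 × 1.60 × 1.59 = 0.9667
  σ(Q2,Q4) = 0.44 × 1.60 × 1.60 = 1.1264
  σ(Q3,Q4) = 0.21 × 1.59 × 1.60 = 0.5342
σ²_T = Σσ²ᵢ + 2·Σσ_ij = 8.7297 + 2 × 4.5879 = 17.9055
α = (4/3)·(1 − 8.7297/17.9055) = 0.683

α = 0.683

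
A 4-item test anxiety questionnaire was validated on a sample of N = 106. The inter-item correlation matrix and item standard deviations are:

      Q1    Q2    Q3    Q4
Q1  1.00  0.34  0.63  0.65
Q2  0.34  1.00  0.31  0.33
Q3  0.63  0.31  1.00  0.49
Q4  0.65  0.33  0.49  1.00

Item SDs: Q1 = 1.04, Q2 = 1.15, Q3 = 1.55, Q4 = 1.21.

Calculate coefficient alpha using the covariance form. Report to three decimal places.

Σσ²ᵢ = 1.04² + 1.15² + 1.55² + 1.21² = 6.2707
Covariances σ_ij = r_ij · s_i · s_j:
  σ(Q1,Q2) = 0.34 × 1.04 × 1.15 = 0.4066
  σ(Q1,Q3) = 0.63 × 1.04 × 1.55 = 1.0156
  σ(Q1,Q4) = 0.65 × 1.04 × 1.21 = 0.8180
  σ(Q2,Q3) = 0.31 × 1.15 × 1.55 = 0.5526
  σ(Q2,Q4) = 0.33 × 1.15 × 1.21 = 0.4592
  σ(Q3,Q4) = 0.49 × 1.55 × 1.21 = 0.9190
σ²_T = Σσ²ᵢ + 2·Σσ_ij = 6.2707 + 2 × 4.1710 = 14.6127
α = (4/3)·(1 − 6.2707/14.6127) = 0.761

coefficient alpha = 0.761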